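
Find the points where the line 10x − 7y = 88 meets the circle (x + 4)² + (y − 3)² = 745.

Express y = (−88 + 10x)/7 and substitute into the circle:
149x² − 1788x − 23840 = 0  ⟹  x² − 12x − 160 = 0
x = 20 or x = −8, giving (20, 16) and (−8, −24).

(−8, −24) and (20, 16)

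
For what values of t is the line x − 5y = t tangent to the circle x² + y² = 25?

t = ±5√26

For a tangent, require d(centre, line) = r = 5.
|1·0 − 5·0 − t| / √26 = 5
|t| = 5√26.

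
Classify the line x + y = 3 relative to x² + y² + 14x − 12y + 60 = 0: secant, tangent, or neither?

secant

Substituting the line into the circle gives 2x² + 20x + 33 = 0.
Δ = 400 − 264 = 136.
Two real roots: the line is a secant.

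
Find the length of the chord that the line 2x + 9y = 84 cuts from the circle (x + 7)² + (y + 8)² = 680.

4√85

Centre (−7, −8), r² = 680. Perpendicular distance d from centre to line = |−170| / √85 = 170/√85.
Chord = 2√(r² − d²) = 2·√(340) = 4√85.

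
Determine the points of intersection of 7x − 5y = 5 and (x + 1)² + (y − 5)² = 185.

(−5, −8) and (10, 13)

Substitute y = (−5 + 7x)/5:
74x² − 370x − 3700 = 0  ⟹  x² − 5x − 50 = 0
x = 10 or x = −5, giving (10, 13) and (−5, −8).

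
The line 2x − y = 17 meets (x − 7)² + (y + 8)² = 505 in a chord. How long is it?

From the line, y = 2x − 17. Substituting:
5x² − 50x − 375 = 0  ⟹  x² − 10x − 75 = 0
x = 15 or x = −5, giving (15, 13) and (−5, −27).
Chord length = distance between (15, 13) and (−5, −27) = √2000 = 20√5.

20√5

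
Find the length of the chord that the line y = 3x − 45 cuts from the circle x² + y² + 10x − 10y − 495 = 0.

7√10

Express y = 3x − 45 and substitute into the circle:
10x² − 290x + 1980 = 0  ⟹  x² − 29x + 198 = 0
x = 18 or x = 11, giving (18, 9) and (11, −12).
|(18, 9) − (11, −12)| = √((7)² + (21)²) = 7√10.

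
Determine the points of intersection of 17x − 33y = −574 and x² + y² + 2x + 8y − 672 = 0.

(−26, 4) and (7, 21)

Express y = (574 + 17x)/33 and substitute into the circle:
1378x² + 26182x − 250796 = 0  ⟹  x² + 19x − 182 = 0
x = 7 or x = −26, giving (7, 21) and (−26, 4).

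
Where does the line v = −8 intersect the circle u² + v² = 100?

From the line, v = −8. Substituting:
u² − 36 = 0
u = 6 or u = −6, giving (6, −8) and (−6, −8).

(−6, −8) and (6, −8)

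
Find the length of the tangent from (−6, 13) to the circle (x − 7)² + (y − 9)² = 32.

3√17

With centre O = (7, 9), |OP|² = 185 and r² = 32.
The tangent meets the radius at right angles, so tangent² = |PO|² − r² = 185 − 32 = 153.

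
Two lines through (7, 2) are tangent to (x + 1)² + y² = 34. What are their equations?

Let a tangent through (7, 2) have slope m. Its distance from (−1, 0) must equal √34:
(−8m − (−2))² = 34(m² + 1)
15m² − 16m − 15 = 0, so m = −3/5 or m = 5/3.
With m = −3/5: 3x + 5y = 31. With m = 5/3: 5x − 3y = 29.

3x + 5y = 31 and 5x − 3y = 29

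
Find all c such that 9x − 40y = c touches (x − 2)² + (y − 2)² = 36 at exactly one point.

c = −308 or c = 184

For a tangent, require d(centre, line) = r = 6.
|9·2 − 40·2 − c| / √1681 = 6
|c − (−62)| = 6·41, so c = 184 or c = −308.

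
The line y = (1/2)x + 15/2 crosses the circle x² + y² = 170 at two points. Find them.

(−13, 1) and (7, 11)

Substitute y = (15 + x)/2:
5x² + 30x − 455 = 0  ⟹  x² + 6x − 91 = 0
x = 7 or x = −13, giving (7, 11) and (−13, 1).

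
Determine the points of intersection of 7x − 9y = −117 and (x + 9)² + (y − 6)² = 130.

Express y = (117 + 7x)/9 and substitute into the circle:
130x² + 2340x = 0  ⟹  x² + 18x = 0
x = 0 or x = −18, giving (0, 13) and (−18, −1).

(−18, −1) and (0, 13)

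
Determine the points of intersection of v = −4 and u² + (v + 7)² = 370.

Express v = −4 and substitute into the circle:
u² − 361 = 0
u = 19 or u = −19, giving (19, −4) and (−19, −4).

(−19, −4) and (19, −4)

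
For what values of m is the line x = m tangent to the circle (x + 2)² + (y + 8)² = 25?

The line touches the circle iff its distance from (−2, −8) is 5:
|1·(−2) + 0·(−8) − m| / √1 = 5
|m − (−2)| = 5, so m = 3 or m = −7.

m = −7 or m = 3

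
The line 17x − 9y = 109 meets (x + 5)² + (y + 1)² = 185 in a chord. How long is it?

√370

Centre (−5, −1), r² = 185. Perpendicular distance d from centre to line = |−185| / √370 = 185/√370.
Half the chord is √(r² − d²) = √(185/2), so the full chord is √370.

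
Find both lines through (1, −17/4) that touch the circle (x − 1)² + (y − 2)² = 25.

A line y − (−17/4) = m(x − (1)) is tangent when its distance from (1, 2) is 5:
[m·(0) − (25/4)]² = 25(m² + 1)
16m² − 9 = 0, so m = −3/4 or m = 3/4.
With m = −3/4: 3x + 4y = −14. With m = 3/4: 3x − 4y = 20.

3x + 4y = −14 and 3x − 4y = 20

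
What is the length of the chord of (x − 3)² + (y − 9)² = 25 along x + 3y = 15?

Centre (3, 9), r² = 25. Perpendicular distance d from centre to line = |15| / √10 = 15/√10.
Half the chord is √(r² − d²) = √(5/2), so the full chord is √10.

√10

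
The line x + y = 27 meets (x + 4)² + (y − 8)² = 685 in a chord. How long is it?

29√2

Centre (−4, 8), r² = 685. Perpendicular distance d from centre to line = |−23| / √2 = 23/√2.
Chord = 2√(r² − d²) = 2·√(841/2) = 29√2.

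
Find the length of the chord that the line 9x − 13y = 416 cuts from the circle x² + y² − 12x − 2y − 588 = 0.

The distance from (6, 1) to the line is 375/√250, and r² = 625.
Chord = 2√(r² − d²) = 2·√(125/2) = 5√10.

5√10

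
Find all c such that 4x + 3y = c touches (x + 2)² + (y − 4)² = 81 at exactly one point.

Tangency holds when the distance from the centre (−2, 4) to the line equals the radius 9:
|4·(−2) + 3·4 − c| / √25 = 9
|c − (4)| = 9·5, so c = 49 or c = −41.

c = −41 or c = 49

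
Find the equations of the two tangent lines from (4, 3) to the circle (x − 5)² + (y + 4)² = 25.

4x − 3y = 7 and 3x + 4y = 24

Let a tangent through (4, 3) have slope m. Its distance from (5, −4) must equal 5:
(1m − (−7))² = 25(m² + 1)
12m² − 7m − 12 = 0, so m = 4/3 or m = −3/4.
With m = 4/3: 4x − 3y = 7. With m = −3/4: 3x + 4y = 24.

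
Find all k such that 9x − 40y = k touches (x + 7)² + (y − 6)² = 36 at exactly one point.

For a tangent, require d(centre, line) = r = 6.
|9·(−7) − 40·6 − k| / √1681 = 6
|k − (−303)| = 6·41, so k = −57 or k = −549.

k = −549 or k = −57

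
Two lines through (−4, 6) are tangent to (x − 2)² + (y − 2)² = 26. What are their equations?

5x + y = −14 and x − 5y = −34

Let a tangent through (−4, 6) have slope m. Its distance from (2, 2) must equal √26:
[m·(6) − (−4)]² = 26(m² + 1)
5m² + 24m − 5 = 0, so m = −5 or m = 1/5.
With m = −5: 5x + y = −14. With m = 1/5: x − 5y = −34.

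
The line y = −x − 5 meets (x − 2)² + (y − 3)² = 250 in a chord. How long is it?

Substitute y = −x − 5:
2x² + 12x − 182 = 0  ⟹  x² + 6x − 91 = 0
x = 7 or x = −13, giving (7, −12) and (−13, 8).
|(7, −12) − (−13, 8)| = √((20)² + (−20)²) = 20√2.

20√2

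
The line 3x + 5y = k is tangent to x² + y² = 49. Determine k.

The line touches the circle iff its distance from (0, 0) is 7:
|3·0 + 5·0 − k| / √34 = 7
|k| = 7√34.

k = ±7√34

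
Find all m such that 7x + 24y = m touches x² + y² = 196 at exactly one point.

For a tangent, require d(centre, line) = r = 14.
|7·0 + 24·0 − m| / √625 = 14
|m| = 14·25, so m = 350 or m = −350.

m = −350 or m = 350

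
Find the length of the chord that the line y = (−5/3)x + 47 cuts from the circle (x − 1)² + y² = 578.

2√34

The distance from (1, 0) to the line is 136/√34, and r² = 578.
Chord = 2√(r² − d²) = 2·√(34) = 2√34.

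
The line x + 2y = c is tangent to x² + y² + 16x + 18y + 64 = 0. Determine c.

c = −26 ± 9√5

Tangency holds when the distance from the centre (−8, −9) to the line equals the radius 9:
|1·(−8) + 2·(−9) − c| / √5 = 9
|c − (−26)| = 9√5.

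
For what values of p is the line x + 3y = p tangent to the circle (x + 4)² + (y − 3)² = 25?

The line touches the circle iff its distance from (−4, 3) is 5:
|1·(−4) + 3·3 − p| / √10 = 5
|p − (5)| = 5√10.

p = 5 ± 5√10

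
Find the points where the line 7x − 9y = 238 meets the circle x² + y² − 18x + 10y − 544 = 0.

(−2, −28) and (34, 0)

Substitute y = (−238 + 7x)/9:
130x² − 4160x − 8840 = 0  ⟹  x² − 32x − 68 = 0
x = 34 or x = −2, giving (34, 0) and (−2, −28).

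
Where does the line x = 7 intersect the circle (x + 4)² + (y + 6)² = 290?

(7, −19) and (7, 7)

The line gives x = 7. Substituting into the circle:
y² + 12y − 133 = 0
y = 7 or y = −19, giving (7, 7) and (7, −19).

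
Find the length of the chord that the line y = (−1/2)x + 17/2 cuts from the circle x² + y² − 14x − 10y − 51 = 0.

10√5

The distance from (7, 5) to the line is 0/√5, and r² = 125.
Half the chord is √(r² − d²) = √(125), so the full chord is 10√5.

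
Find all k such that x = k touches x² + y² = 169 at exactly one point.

k = −13 or k = 13

For a tangent, require d(centre, line) = r = 13.
|1·0 + 0·0 − k| / √1 = 13
|k| = 13, so k = 13 or k = −13.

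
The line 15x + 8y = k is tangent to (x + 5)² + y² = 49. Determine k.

Tangency holds when the distance from the centre (−5, 0) to the line equals the radius 7:
|15·(−5) + 8·0 − k| / √289 = 7
|k − (−75)| = 7·17, so k = 44 or k = −194.

k = −194 or k = 44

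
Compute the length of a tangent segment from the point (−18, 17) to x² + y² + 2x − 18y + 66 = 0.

With centre O = (−1, 9), |OP|² = 353 and r² = 16.
The tangent meets the radius at right angles, so tangent² = |PO|² − r² = 353 − 16 = 337.

√337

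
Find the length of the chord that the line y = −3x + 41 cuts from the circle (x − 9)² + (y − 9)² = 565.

From the line, y = −3x + 41. Substituting:
10x² − 210x + 540 = 0  ⟹  x² − 21x + 54 = 0
x = 18 or x = 3, giving (18, −13) and (3, 32).
|(18, −13) − (3, 32)| = √((15)² + (−45)²) = 15√10.

15√10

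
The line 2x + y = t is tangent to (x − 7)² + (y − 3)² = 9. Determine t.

t = 17 ± 3√5

The line touches the circle iff its distance from (7, 3) is 3:
|2·7 + 1·3 − t| / √5 = 3
|t − (17)| = 3√5.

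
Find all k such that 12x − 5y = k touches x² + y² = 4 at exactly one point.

The line touches the circle iff its distance from (0, 0) is 2:
|12·0 − 5·0 − k| / √169 = 2
|k| = 2·13, so k = 26 or k = −26.

k = −26 or k = 26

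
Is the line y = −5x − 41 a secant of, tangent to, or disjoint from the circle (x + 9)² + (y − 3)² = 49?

secant

Substituting the line into the circle gives 26x² + 458x + 1968 = 0.
Discriminant = (458)² − 4·26·(1968) = 5092 > 0.
Two real roots: the line is a secant.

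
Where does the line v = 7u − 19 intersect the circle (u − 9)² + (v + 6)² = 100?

Substitute v = 7u − 19:
50u² − 200u + 150 = 0  ⟹  u² − 4u + 3 = 0
u = 3 or u = 1, giving (3, 2) and (1, −12).

(1, −12) and (3, 2)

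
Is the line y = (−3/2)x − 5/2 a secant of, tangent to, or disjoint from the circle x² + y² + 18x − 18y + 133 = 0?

secant

d² = (3·(−9) + 2·9 − (−5))²/13 = 16/13; r² = 29.
Since d² < r², the line cuts the circle twice.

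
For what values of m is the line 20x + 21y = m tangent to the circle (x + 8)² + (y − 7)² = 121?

m = −332 or m = 306

Tangency holds when the distance from the centre (−8, 7) to the line equals the radius 11:
|20·(−8) + 21·7 − m| / √841 = 11
|m − (−13)| = 11·29, so m = 306 or m = −332.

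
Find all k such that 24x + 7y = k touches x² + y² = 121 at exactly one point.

k = −275 or k = 275

For a tangent, require d(centre, line) = r = 11.
|24·0 + 7·0 − k| / √625 = 11
|k| = 11·25, so k = 275 or k = −275.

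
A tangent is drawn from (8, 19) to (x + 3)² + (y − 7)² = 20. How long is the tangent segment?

With centre O = (−3, 7), |OP|² = 265 and r² = 20.
The tangent meets the radius at right angles, so tangent² = |PO|² − r² = 265 − 20 = 245.

7√5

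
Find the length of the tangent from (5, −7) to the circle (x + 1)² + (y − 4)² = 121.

6

With centre O = (−1, 4), |OP|² = 157 and r² = 121.
By the tangent–radius right angle, tangent length = √(|PO|² − r²) = √36 = 6.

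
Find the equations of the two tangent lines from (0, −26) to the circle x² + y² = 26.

Let a tangent through (0, −26) have slope m. Its distance from (0, 0) must equal √26:
[m·(0) − (26)]² = 26(m² + 1)
m² − 25 = 0, so m = 5 or m = −5.
Through (0, −26) these give 5x − y = 26 and 5x + y = −26.

5x − y = 26 and 5x + y = −26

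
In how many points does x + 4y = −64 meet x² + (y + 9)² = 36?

Substituting the line into the circle gives 17x² + 56x + 208 = 0.
Δ = 3136 − 14144 = −11008.
No real roots: the line does not meet the circle.

0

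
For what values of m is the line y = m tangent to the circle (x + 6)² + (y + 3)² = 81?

The line touches the circle iff its distance from (−6, −3) is 9:
|0·(−6) + 1·(−3) − m| / √1 = 9
|m − (−3)| = 9, so m = 6 or m = −12.

m = −12 or m = 6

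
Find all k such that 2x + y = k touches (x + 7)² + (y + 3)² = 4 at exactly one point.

k = −17 ± 2√5

Tangency holds when the distance from the centre (−7, −3) to the line equals the radius 2:
|2·(−7) + 1·(−3) − k| / √5 = 2
|k − (−17)| = 2√5.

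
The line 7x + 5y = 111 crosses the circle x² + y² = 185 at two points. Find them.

(8, 11) and (13, 4)

Express y = (111 − 7x)/5 and substitute into the circle:
74x² − 1554x + 7696 = 0  ⟹  x² − 21x + 104 = 0
x = 13 or x = 8, giving (13, 4) and (8, 11).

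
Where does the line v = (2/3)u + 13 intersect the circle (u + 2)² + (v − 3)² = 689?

(−27, −5) and (15, 23)

From the line, v = (39 + 2u)/3. Substituting:
13u² + 156u − 5265 = 0  ⟹  u² + 12u − 405 = 0
u = 15 or u = −27, giving (15, 23) and (−27, −5).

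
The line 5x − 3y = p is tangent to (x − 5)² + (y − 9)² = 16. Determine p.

p = −2 ± 4√34

Tangency holds when the distance from the centre (5, 9) to the line equals the radius 4:
|5·5 − 3·9 − p| / √34 = 4
|p − (−2)| = 4√34.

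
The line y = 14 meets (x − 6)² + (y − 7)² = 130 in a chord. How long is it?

Substitute y = 14:
x² − 12x − 45 = 0
x = 15 or x = −3, giving (15, 14) and (−3, 14).
Chord length = distance between (15, 14) and (−3, 14) = √324 = 18.

18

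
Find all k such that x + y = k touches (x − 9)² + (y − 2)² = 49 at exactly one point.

k = 11 ± 7√2

For a tangent, require d(centre, line) = r = 7.
|1·9 + 1·2 − k| / √2 = 7
|k − (11)| = 7√2.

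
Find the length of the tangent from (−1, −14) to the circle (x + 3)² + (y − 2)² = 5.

√255

With centre O = (−3, 2), |OP|² = 260 and r² = 5.
By the tangent–radius right angle, tangent length = √(|PO|² − r²) = √255.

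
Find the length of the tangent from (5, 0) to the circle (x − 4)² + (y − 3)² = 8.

√2

Centre (4, 3), r² = 8. |PO|² = (1)² + (−3)² = 10.
By the tangent–radius right angle, tangent length = √(|PO|² − r²) = √2.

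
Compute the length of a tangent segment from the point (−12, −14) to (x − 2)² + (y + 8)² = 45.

Centre (2, −8), r² = 45. |PO|² = (−14)² + (−6)² = 232.
By the tangent–radius right angle, tangent length = √(|PO|² − r²) = √187.

√187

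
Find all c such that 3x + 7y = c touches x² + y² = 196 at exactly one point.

For a tangent, require d(centre, line) = r = 14.
|3·0 + 7·0 − c| / √58 = 14
|c| = 14√58.

c = ±14√58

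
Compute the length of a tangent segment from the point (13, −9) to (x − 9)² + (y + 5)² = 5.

3√3

With centre O = (9, −5), |OP|² = 32 and r² = 5.
The tangent meets the radius at right angles, so tangent² = |PO|² − r² = 32 − 5 = 27.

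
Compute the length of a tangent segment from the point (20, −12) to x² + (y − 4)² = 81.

The centre is (0, 4) and r = 9. The square of the distance from P to the centre is 400 + 256 = 656.
Power of the point: PT² = |PO|² − r² = 575, so PT = 5√23.

5√23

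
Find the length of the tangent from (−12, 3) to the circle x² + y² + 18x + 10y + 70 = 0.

√37

Centre (−9, −5), r² = 36. |PO|² = (−3)² + (8)² = 73.
The tangent meets the radius at right angles, so tangent² = |PO|² − r² = 73 − 36 = 37.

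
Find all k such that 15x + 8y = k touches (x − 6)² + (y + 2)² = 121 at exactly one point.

k = −113 or k = 261

For a tangent, require d(centre, line) = r = 11.
|15·6 + 8·(−2) − k| / √289 = 11
|k − (74)| = 11·17, so k = 261 or k = −113.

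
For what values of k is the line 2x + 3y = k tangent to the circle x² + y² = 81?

For a tangent, require d(centre, line) = r = 9.
|2·0 + 3·0 − k| / √13 = 9
|k| = 9√13.

k = ±9√13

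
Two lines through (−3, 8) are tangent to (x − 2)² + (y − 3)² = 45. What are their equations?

A line y − (8) = m(x − (−3)) is tangent when its distance from (2, 3) is 3√5:
[m·(5) − (−5)]² = 45(m² + 1)
2m² − 5m + 2 = 0, so m = 1/2 or m = 2.
With m = 1/2: x − 2y = −19. With m = 2: 2x − y = −14.

x − 2y = −19 and 2x − y = −14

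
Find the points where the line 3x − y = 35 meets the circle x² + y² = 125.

From the line, y = 3x − 35. Substituting:
10x² − 210x + 1100 = 0  ⟹  x² − 21x + 110 = 0
x = 11 or x = 10, giving (11, −2) and (10, −5).

(10, −5) and (11, −2)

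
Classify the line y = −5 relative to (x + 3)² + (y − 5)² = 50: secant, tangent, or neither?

neither

Substituting the line into the circle gives x² + 6x + 59 = 0.
Δ = 36 − 236 = −200.
No real roots: the line does not meet the circle.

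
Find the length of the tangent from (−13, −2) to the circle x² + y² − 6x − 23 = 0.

2√57

With centre O = (3, 0), |OP|² = 260 and r² = 32.
The tangent meets the radius at right angles, so tangent² = |PO|² − r² = 260 − 32 = 228.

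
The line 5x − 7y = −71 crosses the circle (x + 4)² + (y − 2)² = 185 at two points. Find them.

From the line, y = (71 + 5x)/7. Substituting:
74x² + 962x − 5032 = 0  ⟹  x² + 13x − 68 = 0
x = 4 or x = −17, giving (4, 13) and (−17, −2).

(−17, −2) and (4, 13)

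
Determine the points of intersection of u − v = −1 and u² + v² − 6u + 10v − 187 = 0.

(−11, −10) and (8, 9)

Substitute v = u + 1:
2u² + 6u − 176 = 0  ⟹  u² + 3u − 88 = 0
u = 8 or u = −11, giving (8, 9) and (−11, −10).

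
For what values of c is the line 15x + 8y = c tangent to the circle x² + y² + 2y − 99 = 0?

c = −178 or c = 162

Tangency holds when the distance from the centre (0, −1) to the line equals the radius 10:
|15·0 + 8·(−1) − c| / √289 = 10
|c − (−8)| = 10·17, so c = 162 or c = −178.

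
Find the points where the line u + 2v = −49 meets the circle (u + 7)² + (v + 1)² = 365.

(−21, −14) and (−9, −20)

From the line, v = (−49 − u)/2. Substituting:
5u² + 150u + 945 = 0  ⟹  u² + 30u + 189 = 0
u = −9 or u = −21, giving (−9, −20) and (−21, −14).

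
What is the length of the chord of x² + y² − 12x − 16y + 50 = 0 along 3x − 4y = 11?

10

The distance from (6, 8) to the line is 25/√25, and r² = 50.
Chord = 2√(r² − d²) = 2·√(25) = 10.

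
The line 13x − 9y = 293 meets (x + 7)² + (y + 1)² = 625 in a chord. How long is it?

Express y = (−293 + 13x)/9 and substitute into the circle:
250x² − 6250x + 34000 = 0  ⟹  x² − 25x + 136 = 0
x = 17 or x = 8, giving (17, −8) and (8, −21).
|(17, −8) − (8, −21)| = √((9)² + (13)²) = 5√10.

5√10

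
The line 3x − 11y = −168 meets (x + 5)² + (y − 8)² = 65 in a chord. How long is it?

√130

Substitute y = (168 + 3x)/11:
130x² + 1690x + 1560 = 0  ⟹  x² + 13x + 12 = 0
x = −1 or x = −12, giving (−1, 15) and (−12, 12).
Chord length = distance between (−1, 15) and (−12, 12) = √130 = √130.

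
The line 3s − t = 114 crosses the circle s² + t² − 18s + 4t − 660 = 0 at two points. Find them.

(33, −15) and (36, −6)

Express t = 3s − 114 and substitute into the circle:
10s² − 690s + 11880 = 0  ⟹  s² − 69s + 1188 = 0
s = 36 or s = 33, giving (36, −6) and (33, −15).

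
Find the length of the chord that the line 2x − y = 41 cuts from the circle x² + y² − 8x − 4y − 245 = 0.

Centre (4, 2), r² = 265. Perpendicular distance d from centre to line = |−35| / √5 = 35/√5.
Half the chord is √(r² − d²) = √(20), so the full chord is 4√5.

4√5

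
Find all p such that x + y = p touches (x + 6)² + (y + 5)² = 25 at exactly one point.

For a tangent, require d(centre, line) = r = 5.
|1·(−6) + 1·(−5) − p| / √2 = 5
|p − (−11)| = 5√2.

p = −11 ± 5√2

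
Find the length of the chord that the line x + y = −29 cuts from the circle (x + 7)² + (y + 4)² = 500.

26√2

Express y = −x − 29 and substitute into the circle:
2x² + 64x + 174 = 0  ⟹  x² + 32x + 87 = 0
x = −3 or x = −29, giving (−3, −26) and (−29, 0).
|(−3, −26) − (−29, 0)| = √((26)² + (−26)²) = 26√2.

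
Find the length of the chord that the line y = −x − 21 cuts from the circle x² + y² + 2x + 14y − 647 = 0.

35√2

Centre (−1, −7), r² = 697. Perpendicular distance d from centre to line = |13| / √2 = 13/√2.
Chord = 2√(r² − d²) = 2·√(1225/2) = 35√2.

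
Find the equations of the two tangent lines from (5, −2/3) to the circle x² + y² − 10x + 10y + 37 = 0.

A line y − (−2/3) = m(x − (5)) is tangent when its distance from (5, −5) is √13:
[m·(0) − (−13/3)]² = 13(m² + 1)
9m² − 4 = 0, so m = −2/3 or m = 2/3.
Through (5, −2/3) these give 2x + 3y = 8 and 2x − 3y = 12.

2x + 3y = 8 and 2x − 3y = 12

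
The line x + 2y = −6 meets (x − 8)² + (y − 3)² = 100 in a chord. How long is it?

Substitute y = (−6 − x)/2:
5x² − 40x = 0  ⟹  x² − 8x = 0
x = 8 or x = 0, giving (8, −7) and (0, −3).
|(8, −7) − (0, −3)| = √((8)² + (−4)²) = 4√5.

4√5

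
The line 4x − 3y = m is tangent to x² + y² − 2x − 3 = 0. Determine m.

m = −6 or m = 14

Tangency holds when the distance from the centre (1, 0) to the line equals the radius 2:
|4·1 − 3·0 − m| / √25 = 2
|m − (4)| = 2·5, so m = 14 or m = −6.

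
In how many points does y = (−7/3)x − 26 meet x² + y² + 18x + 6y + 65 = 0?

Substituting the line into the circle gives 58x² + 1128x + 5265 = 0.
Δ = 1272384 − 1221480 = 50904.
Two real roots: the line is a secant.

2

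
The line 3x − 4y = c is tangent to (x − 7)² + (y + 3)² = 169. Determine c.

c = −32 or c = 98

For a tangent, require d(centre, line) = r = 13.
|3·7 − 4·(−3) − c| / √25 = 13
|c − (33)| = 13·5, so c = 98 or c = −32.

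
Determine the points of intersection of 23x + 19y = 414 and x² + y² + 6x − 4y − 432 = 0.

(−1, 23) and (18, 0)

Substitute y = (414 − 23x)/19:
890x² − 15130x − 16020 = 0  ⟹  x² − 17x − 18 = 0
x = 18 or x = −1, giving (18, 0) and (−1, 23).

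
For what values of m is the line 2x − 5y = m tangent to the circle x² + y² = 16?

m = ±4√29

For a tangent, require d(centre, line) = r = 4.
|2·0 − 5·0 − m| / √29 = 4
|m| = 4√29.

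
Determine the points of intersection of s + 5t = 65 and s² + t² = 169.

From the line, t = (65 − s)/5. Substituting:
26s² − 130s = 0  ⟹  s² − 5s = 0
s = 5 or s = 0, giving (5, 12) and (0, 13).

(0, 13) and (5, 12)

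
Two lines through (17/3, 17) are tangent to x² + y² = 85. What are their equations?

Write the tangent as mx − y + (17 − m·(17/3)) = 0 and set its distance from the centre to √85:
[m·(−17/3) − (−17)]² = 85(m² + 1)
14m² + 51m − 54 = 0, so m = −9/2 or m = 6/7.
With m = −9/2: 9x + 2y = 85. With m = 6/7: 6x − 7y = −85.

9x + 2y = 85 and 6x − 7y = −85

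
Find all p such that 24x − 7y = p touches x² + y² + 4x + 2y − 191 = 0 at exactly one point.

p = −391 or p = 309

Tangency holds when the distance from the centre (−2, −1) to the line equals the radius 14:
|24·(−2) − 7·(−1) − p| / √625 = 14
|p − (−41)| = 14·25, so p = 309 or p = −391.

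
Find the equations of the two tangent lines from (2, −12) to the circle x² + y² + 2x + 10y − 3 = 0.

A line y − (−12) = m(x − (2)) is tangent when its distance from (−1, −5) is √29:
[m·(−3) − (7)]² = 29(m² + 1)
10m² − 21m − 10 = 0, so m = 5/2 or m = −2/5.
With m = 5/2: 5x − 2y = 34. With m = −2/5: 2x + 5y = −56.

5x − 2y = 34 and 2x + 5y = −56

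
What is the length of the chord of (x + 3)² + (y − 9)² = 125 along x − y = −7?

The distance from (−3, 9) to the line is 5/√2, and r² = 125.
Half the chord is √(r² − d²) = √(225/2), so the full chord is 15√2.

15√2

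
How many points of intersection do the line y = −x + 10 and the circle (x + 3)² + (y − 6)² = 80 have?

Centre (−3, 6), r² = 80. Distance² from centre to line = (−7)²/2 = 49/2.
Since d² < r², the line cuts the circle twice.

2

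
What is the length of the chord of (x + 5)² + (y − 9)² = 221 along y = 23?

10

Substitute y = 23:
x² + 10x = 0
x = 0 or x = −10, giving (0, 23) and (−10, 23).
Chord length = distance between (0, 23) and (−10, 23) = √100 = 10.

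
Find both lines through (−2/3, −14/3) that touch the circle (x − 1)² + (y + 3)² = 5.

Let a tangent through (−2/3, −14/3) have slope m. Its distance from (1, −3) must equal √5:
[m·(5/3) − (5/3)]² = 5(m² + 1)
2m² + 5m + 2 = 0, so m = −1/2 or m = −2.
Through (−2/3, −14/3) these give x + 2y = −10 and 2x + y = −6.

x + 2y = −10 and 2x + y = −6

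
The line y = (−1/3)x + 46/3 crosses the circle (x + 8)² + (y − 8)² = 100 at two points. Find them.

Substitute y = (46 − x)/3:
10x² + 100x + 160 = 0  ⟹  x² + 10x + 16 = 0
x = −2 or x = −8, giving (−2, 16) and (−8, 18).

(−8, 18) and (−2, 16)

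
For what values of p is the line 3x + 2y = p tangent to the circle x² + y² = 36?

p = ±6√13

For a tangent, require d(centre, line) = r = 6.
|3·0 + 2·0 − p| / √13 = 6
|p| = 6√13.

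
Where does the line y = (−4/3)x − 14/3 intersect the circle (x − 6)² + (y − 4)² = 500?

(−14, 14) and (10, −18)

From the line, y = (−14 − 4x)/3. Substituting:
25x² + 100x − 3500 = 0  ⟹  x² + 4x − 140 = 0
x = 10 or x = −14, giving (10, −18) and (−14, 14).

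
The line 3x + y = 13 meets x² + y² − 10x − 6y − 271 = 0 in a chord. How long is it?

11√10

From the line, y = −3x + 13. Substituting:
10x² − 70x − 180 = 0  ⟹  x² − 7x − 18 = 0
x = 9 or x = −2, giving (9, −14) and (−2, 19).
Chord length = distance between (9, −14) and (−2, 19) = √1210 = 11√10.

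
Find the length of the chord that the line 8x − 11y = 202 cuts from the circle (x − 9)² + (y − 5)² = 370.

2√185

Express y = (−202 + 8x)/11 and substitute into the circle:
185x² − 6290x + 31080 = 0  ⟹  x² − 34x + 168 = 0
x = 28 or x = 6, giving (28, 2) and (6, −14).
Chord length = distance between (28, 2) and (6, −14) = √740 = 2√185.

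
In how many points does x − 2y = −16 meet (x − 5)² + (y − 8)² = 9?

Substituting the line into the circle gives 5x² − 40x + 64 = 0.
Δ = 1600 − 1280 = 320.
Two real roots: the line is a secant.

2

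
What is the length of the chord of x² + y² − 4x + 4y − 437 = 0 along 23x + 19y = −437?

The distance from (2, −2) to the line is 445/√890, and r² = 445.
Half the chord is √(r² − d²) = √(445/2), so the full chord is √890.

√890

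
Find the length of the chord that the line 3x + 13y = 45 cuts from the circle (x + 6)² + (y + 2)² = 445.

3√178

The distance from (−6, −2) to the line is 89/√178, and r² = 445.
Half the chord is √(r² − d²) = √(801/2), so the full chord is 3√178.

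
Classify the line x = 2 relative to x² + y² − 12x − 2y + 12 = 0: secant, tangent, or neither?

secant

d² = (1·6 + 0·1 − (2))² = 16; r² = 25.
Since d² < r², the line cuts the circle twice.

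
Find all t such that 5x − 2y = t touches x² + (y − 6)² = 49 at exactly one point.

t = −12 ± 7√29

Tangency holds when the distance from the centre (0, 6) to the line equals the radius 7:
|5·0 − 2·6 − t| / √29 = 7
|t − (−12)| = 7√29.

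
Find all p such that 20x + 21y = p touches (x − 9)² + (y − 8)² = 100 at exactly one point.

Tangency holds when the distance from the centre (9, 8) to the line equals the radius 10:
|20·9 + 21·8 − p| / √841 = 10
|p − (348)| = 10·29, so p = 638 or p = 58.

p = 58 or p = 638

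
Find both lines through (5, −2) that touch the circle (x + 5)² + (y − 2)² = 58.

A line y − (−2) = m(x − (5)) is tangent when its distance from (−5, 2) is √58:
[m·(−10) − (4)]² = 58(m² + 1)
21m² + 40m − 21 = 0, so m = −7/3 or m = 3/7.
With m = −7/3: 7x + 3y = 29. With m = 3/7: 3x − 7y = 29.

7x + 3y = 29 and 3x − 7y = 29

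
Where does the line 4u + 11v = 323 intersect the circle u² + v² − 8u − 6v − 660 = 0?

From the line, v = (323 − 4u)/11. Substituting:
137u² − 3288u + 3151 = 0  ⟹  u² − 24u + 23 = 0
u = 23 or u = 1, giving (23, 21) and (1, 29).

(1, 29) and (23, 21)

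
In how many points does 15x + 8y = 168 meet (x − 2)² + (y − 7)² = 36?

2

d² = (15·2 + 8·7 − (168))²/289 = 6724/289; r² = 36.
Since d² < r², the line cuts the circle twice.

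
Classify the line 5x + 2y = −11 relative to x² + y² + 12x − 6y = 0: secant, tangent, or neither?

Substituting the line into the circle gives 29x² + 218x + 253 = 0.
Δ = 47524 − 29348 = 18176.
Two real roots: the line is a secant.

secant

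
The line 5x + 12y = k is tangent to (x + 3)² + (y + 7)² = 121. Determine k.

k = −242 or k = 44

The line touches the circle iff its distance from (−3, −7) is 11:
|5·(−3) + 12·(−7) − k| / √169 = 11
|k − (−99)| = 11·13, so k = 44 or k = −242.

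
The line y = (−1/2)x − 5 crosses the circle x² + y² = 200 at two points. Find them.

From the line, y = (−10 − x)/2. Substituting:
5x² + 20x − 700 = 0  ⟹  x² + 4x − 140 = 0
x = 10 or x = −14, giving (10, −10) and (−14, 2).

(−14, 2) and (10, −10)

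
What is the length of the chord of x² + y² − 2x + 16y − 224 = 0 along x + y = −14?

23√2

From the line, y = −x − 14. Substituting:
2x² + 10x − 252 = 0  ⟹  x² + 5x − 126 = 0
x = 9 or x = −14, giving (9, −23) and (−14, 0).
Chord length = distance between (9, −23) and (−14, 0) = √1058 = 23√2.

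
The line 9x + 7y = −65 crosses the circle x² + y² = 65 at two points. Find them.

Substitute y = (−65 − 9x)/7:
130x² + 1170x + 1040 = 0  ⟹  x² + 9x + 8 = 0
x = −1 or x = −8, giving (−1, −8) and (−8, 1).

(−8, 1) and (−1, −8)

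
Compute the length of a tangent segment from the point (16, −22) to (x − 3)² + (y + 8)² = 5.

6√10

With centre O = (3, −8), |OP|² = 365 and r² = 5.
Power of the point: PT² = |PO|² − r² = 360, so PT = 6√10.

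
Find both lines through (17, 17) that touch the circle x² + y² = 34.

Write the tangent as mx − y + (17 − m·(17)) = 0 and set its distance from the centre to √34:
[m·(−17) − (−17)]² = 34(m² + 1)
15m² − 34m + 15 = 0, so m = 3/5 or m = 5/3.
With m = 3/5: 3x − 5y = −34. With m = 5/3: 5x − 3y = 34.

3x − 5y = −34 and 5x − 3y = 34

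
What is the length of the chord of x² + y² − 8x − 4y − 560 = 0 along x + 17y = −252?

2√290

Express y = (−252 − x)/17 and substitute into the circle:
290x² − 1740x − 81200 = 0  ⟹  x² − 6x − 280 = 0
x = 20 or x = −14, giving (20, −16) and (−14, −14).
Chord length = distance between (20, −16) and (−14, −14) = √1160 = 2√290.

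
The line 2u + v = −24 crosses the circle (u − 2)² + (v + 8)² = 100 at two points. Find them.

(−8, −8) and (−4, −16)

Substitute v = −2u − 24:
5u² + 60u + 160 = 0  ⟹  u² + 12u + 32 = 0
u = −4 or u = −8, giving (−4, −16) and (−8, −8).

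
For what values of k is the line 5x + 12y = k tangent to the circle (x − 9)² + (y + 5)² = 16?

k = −67 or k = 37

Tangency holds when the distance from the centre (9, −5) to the line equals the radius 4:
|5·9 + 12·(−5) − k| / √169 = 4
|k − (−15)| = 4·13, so k = 37 or k = −67.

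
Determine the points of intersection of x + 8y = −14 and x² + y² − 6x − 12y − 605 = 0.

(−22, 1) and (26, −5)

Substitute y = (−14 − x)/8:
65x² − 260x − 37180 = 0  ⟹  x² − 4x − 572 = 0
x = 26 or x = −22, giving (26, −5) and (−22, 1).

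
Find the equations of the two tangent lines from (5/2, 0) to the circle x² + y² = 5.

2x + y = 5 and 2x − y = 5

Let a tangent through (5/2, 0) have slope m. Its distance from (0, 0) must equal √5:
[m·(−5/2) − (0)]² = 5(m² + 1)
m² − 4 = 0, so m = −2 or m = 2.
Through (5/2, 0) these give 2x + y = 5 and 2x − y = 5.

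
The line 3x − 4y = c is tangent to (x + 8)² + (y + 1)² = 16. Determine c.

Tangency holds when the distance from the centre (−8, −1) to the line equals the radius 4:
|3·(−8) − 4·(−1) − c| / √25 = 4
|c − (−20)| = 4·5, so c = 0 or c = −40.

c = −40 or c = 0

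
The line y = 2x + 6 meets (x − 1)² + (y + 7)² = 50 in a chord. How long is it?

Express y = 2x + 6 and substitute into the circle:
5x² + 50x + 120 = 0  ⟹  x² + 10x + 24 = 0
x = −4 or x = −6, giving (−4, −2) and (−6, −6).
Chord length = distance between (−4, −2) and (−6, −6) = √20 = 2√5.

2√5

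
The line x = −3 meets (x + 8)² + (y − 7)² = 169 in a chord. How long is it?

24

The distance from (−8, 7) to the line is 5, and r² = 169.
Chord = 2√(r² − d²) = 2·√(144) = 24.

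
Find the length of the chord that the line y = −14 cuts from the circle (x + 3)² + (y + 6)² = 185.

22

Centre (−3, −6), r² = 185. Perpendicular distance d from centre to line = |8| / √1 = 8.
Half the chord is √(r² − d²) = √(121), so the full chord is 22.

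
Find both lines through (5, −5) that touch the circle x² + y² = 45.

2x − y = 15 and x − 2y = 15

Let a tangent through (5, −5) have slope m. Its distance from (0, 0) must equal 3√5:
(−5m − (5))² = 45(m² + 1)
2m² − 5m + 2 = 0, so m = 2 or m = 1/2.
With m = 2: 2x − y = 15. With m = 1/2: x − 2y = 15.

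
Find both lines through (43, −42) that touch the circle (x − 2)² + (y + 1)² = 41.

A line y − (−42) = m(x − (43)) is tangent when its distance from (2, −1) is √41:
(−41m − (41))² = 41(m² + 1)
20m² + 41m + 20 = 0, so m = −5/4 or m = −4/5.
Through (43, −42) these give 5x + 4y = 47 and 4x + 5y = −38.

5x + 4y = 47 and 4x + 5y = −38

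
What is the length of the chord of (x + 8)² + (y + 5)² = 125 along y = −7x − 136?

5√2

Substitute y = −7x − 136:
50x² + 1850x + 17100 = 0  ⟹  x² + 37x + 342 = 0
x = −18 or x = −19, giving (−18, −10) and (−19, −3).
Chord length = distance between (−18, −10) and (−19, −3) = √50 = 5√2.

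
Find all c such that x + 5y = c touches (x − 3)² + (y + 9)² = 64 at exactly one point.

c = −42 ± 8√26

Tangency holds when the distance from the centre (3, −9) to the line equals the radius 8:
|1·3 + 5·(−9) − c| / √26 = 8
|c − (−42)| = 8√26.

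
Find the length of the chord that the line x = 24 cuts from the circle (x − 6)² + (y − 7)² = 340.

The line gives x = 24. Substituting into the circle:
y² − 14y + 33 = 0
y = 11 or y = 3, giving (24, 11) and (24, 3).
|(24, 11) − (24, 3)| = √((0)² + (8)²) = 8.

8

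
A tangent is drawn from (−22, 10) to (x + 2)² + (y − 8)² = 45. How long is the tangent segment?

√359

With centre O = (−2, 8), |OP|² = 404 and r² = 45.
By the tangent–radius right angle, tangent length = √(|PO|² − r²) = √359.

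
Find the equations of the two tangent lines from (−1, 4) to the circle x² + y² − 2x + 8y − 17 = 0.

Let a tangent through (−1, 4) have slope m. Its distance from (1, −4) must equal √34:
(2m − (−8))² = 34(m² + 1)
15m² − 16m − 15 = 0, so m = −3/5 or m = 5/3.
Through (−1, 4) these give 3x + 5y = 17 and 5x − 3y = −17.

3x + 5y = 17 and 5x − 3y = −17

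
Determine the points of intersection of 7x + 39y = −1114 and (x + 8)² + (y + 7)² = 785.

Express y = (−1114 − 7x)/39 and substitute into the circle:
1570x² + 36110x − 389360 = 0  ⟹  x² + 23x − 248 = 0
x = 8 or x = −31, giving (8, −30) and (−31, −23).

(−31, −23) and (8, −30)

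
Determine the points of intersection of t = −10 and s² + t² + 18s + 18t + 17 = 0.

From the line, t = −10. Substituting:
s² + 18s − 63 = 0
s = 3 or s = −21, giving (3, −10) and (−21, −10).

(−21, −10) and (3, −10)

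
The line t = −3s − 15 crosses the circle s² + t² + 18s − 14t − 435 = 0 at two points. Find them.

From the line, t = −3s − 15. Substituting:
10s² + 150s = 0  ⟹  s² + 15s = 0
s = 0 or s = −15, giving (0, −15) and (−15, 30).

(−15, 30) and (0, −15)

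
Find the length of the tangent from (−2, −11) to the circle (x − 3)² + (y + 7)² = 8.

The centre is (3, −7) and r = 2√2. The square of the distance from P to the centre is 25 + 16 = 41.
By the tangent–radius right angle, tangent length = √(|PO|² − r²) = √33.

√33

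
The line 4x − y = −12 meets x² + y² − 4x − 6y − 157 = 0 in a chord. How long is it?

Express y = 4x + 12 and substitute into the circle:
17x² + 68x − 85 = 0  ⟹  x² + 4x − 5 = 0
x = 1 or x = −5, giving (1, 16) and (−5, −8).
|(1, 16) − (−5, −8)| = √((6)² + (24)²) = 6√17.

6√17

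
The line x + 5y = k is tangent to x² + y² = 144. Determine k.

The line touches the circle iff its distance from (0, 0) is 12:
|1·0 + 5·0 − k| / √26 = 12
|k| = 12√26.

k = ±12√26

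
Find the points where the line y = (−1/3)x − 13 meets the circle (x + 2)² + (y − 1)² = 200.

Express y = (−39 − x)/3 and substitute into the circle:
10x² + 120x = 0  ⟹  x² + 12x = 0
x = 0 or x = −12, giving (0, −13) and (−12, −9).

(−12, −9) and (0, −13)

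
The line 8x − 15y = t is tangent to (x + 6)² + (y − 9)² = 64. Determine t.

Tangency holds when the distance from the centre (−6, 9) to the line equals the radius 8:
|8·(−6) − 15·9 − t| / √289 = 8
|t − (−183)| = 8·17, so t = −47 or t = −319.

t = −319 or t = −47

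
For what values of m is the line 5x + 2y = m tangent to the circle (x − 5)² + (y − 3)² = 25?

For a tangent, require d(centre, line) = r = 5.
|5·5 + 2·3 − m| / √29 = 5
|m − (31)| = 5√29.

m = 31 ± 5√29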